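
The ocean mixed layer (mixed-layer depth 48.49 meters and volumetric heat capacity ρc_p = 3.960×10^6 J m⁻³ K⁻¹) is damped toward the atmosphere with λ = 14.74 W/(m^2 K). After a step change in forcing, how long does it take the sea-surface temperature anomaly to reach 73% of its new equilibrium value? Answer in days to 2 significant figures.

Areal heat capacity C = ρc_p × D = 3.960×10^6 × 48.49 = 1.92×10^8 J/(m^2 K).
τ = C / λ = 1.92×10^8 / 14.74 = 1.30×10^7 s.
Fraction reached: 1 − e^(−t/τ) = 0.73 ⇒ t = −τ ln(1 − 0.73) = τ × 1.31.
t = 1.71×10^7 s = 197 days.

200 days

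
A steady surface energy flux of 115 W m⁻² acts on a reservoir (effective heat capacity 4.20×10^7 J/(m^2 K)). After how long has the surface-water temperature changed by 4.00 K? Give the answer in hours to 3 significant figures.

406 hours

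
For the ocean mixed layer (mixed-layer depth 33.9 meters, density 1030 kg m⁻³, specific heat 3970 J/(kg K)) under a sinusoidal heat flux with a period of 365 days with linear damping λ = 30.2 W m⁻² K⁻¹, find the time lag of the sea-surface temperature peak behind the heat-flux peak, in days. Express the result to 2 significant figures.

Areal heat capacity C = ρ c_p D = 1030 × 3970 × 33.9 = 1.39×10^8 J/(m^2 K).
ω = 2π / 3.15×10^7 s = 1.99×10^-7 s⁻¹.
Phase lag φ = arctan(Cω/λ) = arctan(27.6/30.2) = 0.741 rad.
Time lag = φ / ω = 0.741 / 1.99×10^-7 = 3.72×10^6 s = 43.0 days.

43 days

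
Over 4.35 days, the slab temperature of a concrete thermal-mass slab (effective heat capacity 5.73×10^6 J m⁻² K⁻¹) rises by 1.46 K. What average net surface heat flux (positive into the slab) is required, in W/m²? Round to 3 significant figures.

Areal heat capacity C = 5.73×10^6 J m⁻² K⁻¹ (given).
Required heat per unit area: Q = C ΔT = 5.73×10^6 × 1.46 = 8.37×10^6 J/m².
Flux F = Q / Δt = 8.37×10^6 / 3.76×10^5 s = 22.3 W/m².

22.3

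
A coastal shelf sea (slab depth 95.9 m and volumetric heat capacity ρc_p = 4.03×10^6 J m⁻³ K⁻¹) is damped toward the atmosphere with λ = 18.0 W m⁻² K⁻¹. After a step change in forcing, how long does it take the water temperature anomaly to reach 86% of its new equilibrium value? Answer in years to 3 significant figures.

Areal heat capacity C = ρc_p × D = 4.03×10^6 × 95.9 = 3.86×10^8 J/(m²·K).
τ = C / λ = 3.86×10^8 / 18.0 = 2.15×10^7 s.
Fraction reached: 1 − e^(−t/τ) = 0.86 ⇒ t = −τ ln(1 − 0.86) = τ × 1.97.
t = 4.22×10^7 s = 1.34 years.

1.34 years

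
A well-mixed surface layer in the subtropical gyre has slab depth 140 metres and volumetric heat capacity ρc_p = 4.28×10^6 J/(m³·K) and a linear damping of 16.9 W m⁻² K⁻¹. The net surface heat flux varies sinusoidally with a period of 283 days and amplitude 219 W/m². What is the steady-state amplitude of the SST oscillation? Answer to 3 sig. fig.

1.41 K

Areal heat capacity C = ρc_p × D = 4.28×10^6 × 140 = 5.99×10^8 J/(m^2 K).
Angular frequency ω = 2π / T = 2π / 2.45×10^7 s = 2.57×10^-7 s⁻¹.
√((Cω)² + λ²) = √((154)² + 16.9²) = 155 W/(m²·K).
Amplitude A = F₀ / √((Cω)²+λ²) = 219 / 155 = 1.41 K.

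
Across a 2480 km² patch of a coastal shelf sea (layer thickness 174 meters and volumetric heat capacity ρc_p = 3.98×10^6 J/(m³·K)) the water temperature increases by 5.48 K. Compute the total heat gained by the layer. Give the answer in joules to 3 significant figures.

9.41×10^18 J

Areal heat capacity C = ρc_p × D = 3.98×10^6 × 174 = 6.93×10^8 J/(m²·K).
Heat per unit area: q = C ΔT = 6.93×10^8 × 5.48 = 3.80×10^9 J/m².
Total heat: Q = q × A = 3.80×10^9 × (2480 × 10⁶ m²) = 9.41×10^18 J.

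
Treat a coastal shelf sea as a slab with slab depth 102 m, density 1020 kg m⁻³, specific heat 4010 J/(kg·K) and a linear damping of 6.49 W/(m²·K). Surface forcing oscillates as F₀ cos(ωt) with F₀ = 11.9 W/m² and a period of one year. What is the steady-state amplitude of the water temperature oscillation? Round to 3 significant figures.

0.143 K

Areal heat capacity C = ρ c_p D = 1020 × 4010 × 102 = 4.17×10^8 J/(m^2 K).
Angular frequency ω = 2π / T = 2π / 3.15×10^7 s = 1.99×10^-7 s⁻¹.
√((Cω)² + λ²) = √((83.1)² + 6.49²) = 83.4 W/(m²·K).
Amplitude A = F₀ / √((Cω)²+λ²) = 11.9 / 83.4 = 0.143 K.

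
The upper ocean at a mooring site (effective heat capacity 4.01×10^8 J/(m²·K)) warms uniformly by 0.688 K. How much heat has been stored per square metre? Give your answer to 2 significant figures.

2.8×10^8

Areal heat capacity C = 4.01×10^8 J/(m²·K) (given).
ΔQ = C ΔT = 4.01×10^8 × 0.688 = 2.76×10^8 J/m².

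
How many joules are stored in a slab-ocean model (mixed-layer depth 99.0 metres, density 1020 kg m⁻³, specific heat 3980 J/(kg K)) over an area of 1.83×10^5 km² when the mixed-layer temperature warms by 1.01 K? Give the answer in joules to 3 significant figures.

7.43×10^19 J

Areal heat capacity C = ρ c_p D = 1020 × 3980 × 99.0 = 4.02×10^8 J m⁻² K⁻¹.
Heat per unit area: q = C ΔT = 4.02×10^8 × 1.01 = 4.06×10^8 J/m².
Total heat: Q = q × A = 4.06×10^8 × (1.83×10^5 × 10⁶ m²) = 7.43×10^19 J.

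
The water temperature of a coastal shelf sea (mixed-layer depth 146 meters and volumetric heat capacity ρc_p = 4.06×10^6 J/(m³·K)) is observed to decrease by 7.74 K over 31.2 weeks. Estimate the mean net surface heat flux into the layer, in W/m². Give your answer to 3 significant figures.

Areal heat capacity C = ρc_p × D = 4.06×10^6 × 146 = 5.93×10^8 J/(m²·K).
Required heat per unit area: Q = C ΔT = 5.93×10^8 × -7.74 = -4.59×10^9 J/m².
Flux F = Q / Δt = -4.59×10^9 / 1.89×10^7 s = -243 W/m².

-243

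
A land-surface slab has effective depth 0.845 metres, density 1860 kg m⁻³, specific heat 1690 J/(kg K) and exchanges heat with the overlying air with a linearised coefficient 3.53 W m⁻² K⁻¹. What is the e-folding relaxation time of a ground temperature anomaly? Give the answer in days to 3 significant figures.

Areal heat capacity C = ρ c_p D = 1860 × 1690 × 0.845 = 2.66×10^6 J/(m^2 K).
Relaxation time τ = C / λ = 2.66×10^6 / 3.53 = 7.52×10^5 s.
In days: 7.52×10^5 s / (86400 s/day) = 8.71 days.

8.71 days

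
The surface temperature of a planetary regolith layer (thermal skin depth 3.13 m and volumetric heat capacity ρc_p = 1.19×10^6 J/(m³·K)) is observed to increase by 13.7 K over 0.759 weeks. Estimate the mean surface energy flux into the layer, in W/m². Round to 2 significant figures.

Areal heat capacity C = ρc_p × D = 1.19×10^6 × 3.13 = 3.72×10^6 J/(m^2 K).
Required heat per unit area: Q = C ΔT = 3.72×10^6 × 13.7 = 5.10×10^7 J/m².
Flux F = Q / Δt = 5.10×10^7 / 4.59×10^5 s = 111 W/m².

110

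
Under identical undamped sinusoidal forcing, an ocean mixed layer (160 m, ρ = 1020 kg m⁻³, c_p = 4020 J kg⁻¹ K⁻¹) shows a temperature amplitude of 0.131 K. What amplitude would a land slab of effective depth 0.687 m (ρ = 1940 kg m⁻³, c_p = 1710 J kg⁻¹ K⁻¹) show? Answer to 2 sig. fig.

C_ocean = 6.56×10^8 J/(m²·K); C_land = 2.28×10^6 J/(m²·K).
A ∝ 1/C ⇒ A_land = A_ocean × C_ocean/C_land = 0.131 × 288 = 37.7 K.

38 K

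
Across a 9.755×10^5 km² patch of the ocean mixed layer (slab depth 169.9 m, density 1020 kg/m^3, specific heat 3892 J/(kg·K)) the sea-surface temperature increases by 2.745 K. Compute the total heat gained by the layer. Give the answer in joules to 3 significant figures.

1.81×10^21 J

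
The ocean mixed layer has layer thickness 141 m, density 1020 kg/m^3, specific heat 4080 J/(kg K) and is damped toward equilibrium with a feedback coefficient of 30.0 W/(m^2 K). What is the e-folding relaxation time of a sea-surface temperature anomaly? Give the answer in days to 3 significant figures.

Areal heat capacity C = ρ c_p D = 1020 × 4080 × 141 = 5.87×10^8 J m⁻² K⁻¹.
Relaxation time τ = C / λ = 5.87×10^8 / 30.0 = 1.96×10^7 s.
In days: 1.96×10^7 s / (86400 s/day) = 226 days.

226 days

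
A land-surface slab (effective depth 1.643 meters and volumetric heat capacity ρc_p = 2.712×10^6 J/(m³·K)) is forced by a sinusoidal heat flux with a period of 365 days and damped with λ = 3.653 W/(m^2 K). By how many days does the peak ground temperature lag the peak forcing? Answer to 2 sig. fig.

Areal heat capacity C = ρc_p × D = 2.712×10^6 × 1.643 = 4.46×10^6 J/(m²·K).
ω = 2π / 3.15×10^7 s = 1.99×10^-7 s⁻¹.
Phase lag φ = arctan(Cω/λ) = arctan(0.888/3.653) = 0.238 rad.
Time lag = φ / ω = 0.238 / 1.99×10^-7 = 1.20×10^6 s = 13.8 days.

14 days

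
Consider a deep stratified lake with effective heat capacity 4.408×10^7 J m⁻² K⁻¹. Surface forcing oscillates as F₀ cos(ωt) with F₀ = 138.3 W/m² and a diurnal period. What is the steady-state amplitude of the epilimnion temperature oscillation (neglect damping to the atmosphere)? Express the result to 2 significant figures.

0.043 K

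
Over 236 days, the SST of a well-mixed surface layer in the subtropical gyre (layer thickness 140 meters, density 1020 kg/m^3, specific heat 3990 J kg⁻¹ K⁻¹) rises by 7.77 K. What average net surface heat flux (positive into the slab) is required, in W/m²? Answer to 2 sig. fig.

220

Areal heat capacity C = ρ c_p D = 1020 × 3990 × 140 = 5.70×10^8 J m⁻² K⁻¹.
Required heat per unit area: Q = C ΔT = 5.70×10^8 × 7.77 = 4.43×10^9 J/m².
Flux F = Q / Δt = 4.43×10^9 / 2.04×10^7 s = 217 W/m².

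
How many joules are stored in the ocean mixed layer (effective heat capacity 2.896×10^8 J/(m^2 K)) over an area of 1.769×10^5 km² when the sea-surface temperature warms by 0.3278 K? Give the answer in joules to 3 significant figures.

Areal heat capacity C = 2.896×10^8 J/(m^2 K) (given).
Heat per unit area: q = C ΔT = 2.90×10^8 × 0.3278 = 9.49×10^7 J/m².
Total heat: Q = q × A = 9.49×10^7 × (1.769×10^5 × 10⁶ m²) = 1.68×10^19 J.

1.68×10^19 J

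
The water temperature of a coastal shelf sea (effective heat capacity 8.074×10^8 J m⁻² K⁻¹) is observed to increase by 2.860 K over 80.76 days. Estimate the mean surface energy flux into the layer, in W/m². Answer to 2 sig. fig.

Areal heat capacity C = 8.074×10^8 J m⁻² K⁻¹ (given).
Required heat per unit area: Q = C ΔT = 8.07×10^8 × 2.860 = 2.31×10^9 J/m².
Flux F = Q / Δt = 2.31×10^9 / 6.98×10^6 s = 331 W/m².

330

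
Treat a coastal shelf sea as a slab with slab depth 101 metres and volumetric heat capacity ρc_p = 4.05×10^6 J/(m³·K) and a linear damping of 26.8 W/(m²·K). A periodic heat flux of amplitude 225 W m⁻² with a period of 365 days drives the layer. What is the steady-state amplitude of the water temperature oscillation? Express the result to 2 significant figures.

Areal heat capacity C = ρc_p × D = 4.05×10^6 × 101 = 4.09×10^8 J m⁻² K⁻¹.
Angular frequency ω = 2π / T = 2π / 3.15×10^7 s = 1.99×10^-7 s⁻¹.
√((Cω)² + λ²) = √((81.5)² + 26.8²) = 85.8 W/(m²·K).
Amplitude A = F₀ / √((Cω)²+λ²) = 225 / 85.8 = 2.62 K.

2.6 K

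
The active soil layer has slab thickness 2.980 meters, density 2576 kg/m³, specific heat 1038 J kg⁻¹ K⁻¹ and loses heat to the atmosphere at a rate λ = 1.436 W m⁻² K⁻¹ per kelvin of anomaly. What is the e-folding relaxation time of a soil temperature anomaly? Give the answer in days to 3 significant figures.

64.2 days

Areal heat capacity C = ρ c_p D = 2576 × 1038 × 2.980 = 7.97×10^6 J/(m^2 K).
Relaxation time τ = C / λ = 7.97×10^6 / 1.436 = 5.55×10^6 s.
In days: 5.55×10^6 s / (86400 s/day) = 64.2 days.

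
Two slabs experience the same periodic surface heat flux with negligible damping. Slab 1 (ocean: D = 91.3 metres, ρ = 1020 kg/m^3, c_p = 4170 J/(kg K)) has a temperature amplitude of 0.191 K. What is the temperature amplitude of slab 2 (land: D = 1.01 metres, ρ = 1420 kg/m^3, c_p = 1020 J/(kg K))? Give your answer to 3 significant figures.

C_ocean = 3.88×10^8 J/(m²·K); C_land = 1.46×10^6 J/(m²·K).
A ∝ 1/C ⇒ A_land = A_ocean × C_ocean/C_land = 0.191 × 265 = 50.7 K.

50.7 K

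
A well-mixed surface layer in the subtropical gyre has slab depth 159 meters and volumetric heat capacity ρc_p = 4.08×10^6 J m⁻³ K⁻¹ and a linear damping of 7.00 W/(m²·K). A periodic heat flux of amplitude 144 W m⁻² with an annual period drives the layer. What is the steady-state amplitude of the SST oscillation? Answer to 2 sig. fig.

1.1 K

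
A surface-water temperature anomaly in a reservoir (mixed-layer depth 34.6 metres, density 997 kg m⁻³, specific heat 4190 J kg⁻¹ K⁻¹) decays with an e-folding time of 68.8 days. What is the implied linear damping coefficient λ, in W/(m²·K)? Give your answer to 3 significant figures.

24.3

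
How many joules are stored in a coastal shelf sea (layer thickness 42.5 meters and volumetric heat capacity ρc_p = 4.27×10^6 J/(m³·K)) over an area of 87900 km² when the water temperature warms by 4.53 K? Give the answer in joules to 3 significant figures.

7.23×10^19 J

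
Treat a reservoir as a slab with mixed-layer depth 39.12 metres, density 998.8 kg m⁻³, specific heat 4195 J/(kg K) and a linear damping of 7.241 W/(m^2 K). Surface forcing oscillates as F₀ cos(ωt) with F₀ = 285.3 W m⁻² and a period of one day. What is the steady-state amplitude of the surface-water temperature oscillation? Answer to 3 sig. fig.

0.0239 K

Areal heat capacity C = ρ c_p D = 998.8 × 4195 × 39.12 = 1.64×10^8 J/(m^2 K).
Angular frequency ω = 2π / T = 2π / 86400 s = 7.27×10^-5 s⁻¹.
√((Cω)² + λ²) = √((11900)² + 7.241²) = 11900 W/(m²·K).
Amplitude A = F₀ / √((Cω)²+λ²) = 285.3 / 11900 = 0.0239 K.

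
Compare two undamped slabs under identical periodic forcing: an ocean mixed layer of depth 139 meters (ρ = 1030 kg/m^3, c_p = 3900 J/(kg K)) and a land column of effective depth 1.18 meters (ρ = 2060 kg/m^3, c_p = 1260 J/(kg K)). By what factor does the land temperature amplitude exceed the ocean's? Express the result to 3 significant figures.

182

C_ocean = 1030 × 3900 × 139 = 5.58×10^8 J/(m²·K).
C_land = 2060 × 1260 × 1.18 = 3.06×10^6 J/(m²·K).
Undamped amplitude ∝ 1/C, so A_land/A_ocean = C_ocean/C_land = 182.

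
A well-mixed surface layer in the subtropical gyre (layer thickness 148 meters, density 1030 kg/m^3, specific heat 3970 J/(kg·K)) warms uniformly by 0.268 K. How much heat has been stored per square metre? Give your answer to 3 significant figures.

1.62×10^8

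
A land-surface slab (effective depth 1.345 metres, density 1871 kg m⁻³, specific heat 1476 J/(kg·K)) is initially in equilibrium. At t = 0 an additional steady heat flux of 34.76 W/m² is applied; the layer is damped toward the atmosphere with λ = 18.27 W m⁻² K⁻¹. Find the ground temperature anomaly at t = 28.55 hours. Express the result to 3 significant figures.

Areal heat capacity C = ρ c_p D = 1871 × 1476 × 1.345 = 3.71×10^6 J m⁻² K⁻¹.
τ = C / λ = 3.71×10^6 / 18.27 = 2.03×10^5 s.
Equilibrium anomaly ΔT_eq = F / λ = 34.76 / 18.27 = 1.90 K.
t = 28.55 hours = 1.03×10^5 s, so t/τ = 0.506.
ΔT(t) = ΔT_eq (1 − e^(−t/τ)) = 1.90 × (1 − e^−0.506) = 0.755 K.

0.755 K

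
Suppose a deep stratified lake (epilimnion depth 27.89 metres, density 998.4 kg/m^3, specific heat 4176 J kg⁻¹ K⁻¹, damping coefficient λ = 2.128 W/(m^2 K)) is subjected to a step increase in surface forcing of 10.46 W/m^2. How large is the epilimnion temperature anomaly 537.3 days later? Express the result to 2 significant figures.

Areal heat capacity C = ρ c_p D = 998.4 × 4176 × 27.89 = 1.16×10^8 J m⁻² K⁻¹.
τ = C / λ = 1.16×10^8 / 2.128 = 5.46×10^7 s.
Equilibrium anomaly ΔT_eq = F / λ = 10.46 / 2.128 = 4.92 K.
t = 537.3 days = 4.64×10^7 s, so t/τ = 0.850.
ΔT(t) = ΔT_eq (1 − e^(−t/τ)) = 4.92 × (1 − e^−0.850) = 2.81 K.

2.8 K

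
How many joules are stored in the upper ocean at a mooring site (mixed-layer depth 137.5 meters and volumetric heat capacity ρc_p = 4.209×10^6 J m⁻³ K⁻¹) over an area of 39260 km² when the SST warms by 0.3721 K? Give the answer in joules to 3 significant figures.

Areal heat capacity C = ρc_p × D = 4.209×10^6 × 137.5 = 5.79×10^8 J/(m²·K).
Heat per unit area: q = C ΔT = 5.79×10^8 × 0.3721 = 2.15×10^8 J/m².
Total heat: Q = q × A = 2.15×10^8 × (39260 × 10⁶ m²) = 8.45×10^18 J.

8.45×10^18 J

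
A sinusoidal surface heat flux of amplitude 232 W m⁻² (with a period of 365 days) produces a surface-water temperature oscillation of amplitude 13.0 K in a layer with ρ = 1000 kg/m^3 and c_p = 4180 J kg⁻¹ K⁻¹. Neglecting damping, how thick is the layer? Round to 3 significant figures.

21.4 m

ω = 2π / 3.15×10^7 s = 1.99×10^-7 s⁻¹.
Required C = F₀ / (A ω) = 232 / (13.0 × 1.99×10^-7) = 8.96×10^7 J/(m²·K).
D = C / (ρ c_p) = 8.96×10^7 / (1000 × 4180) = 21.4 m.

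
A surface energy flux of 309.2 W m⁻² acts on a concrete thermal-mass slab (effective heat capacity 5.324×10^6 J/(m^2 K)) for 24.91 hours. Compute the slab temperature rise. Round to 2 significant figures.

Areal heat capacity C = 5.324×10^6 J/(m^2 K) (given).
Net heat input Q = F Δt = 309.2 × (24.91 hours × 3600 s/hour) = 2.77×10^7 J/m².
ΔT = Q / C = 2.77×10^7 / 5.32×10^6 = 5.21 K.

5.2 K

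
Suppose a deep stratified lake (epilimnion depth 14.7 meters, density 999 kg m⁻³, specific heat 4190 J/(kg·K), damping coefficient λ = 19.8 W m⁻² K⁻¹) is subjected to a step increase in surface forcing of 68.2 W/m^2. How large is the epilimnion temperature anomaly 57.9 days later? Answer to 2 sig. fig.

Areal heat capacity C = ρ c_p D = 999 × 4190 × 14.7 = 6.15×10^7 J/(m^2 K).
τ = C / λ = 6.15×10^7 / 19.8 = 3.11×10^6 s.
Equilibrium anomaly ΔT_eq = F / λ = 68.2 / 19.8 = 3.44 K.
t = 57.9 days = 5.00×10^6 s, so t/τ = 1.61.
ΔT(t) = ΔT_eq (1 − e^(−t/τ)) = 3.44 × (1 − e^−1.61) = 2.76 K.

2.8 K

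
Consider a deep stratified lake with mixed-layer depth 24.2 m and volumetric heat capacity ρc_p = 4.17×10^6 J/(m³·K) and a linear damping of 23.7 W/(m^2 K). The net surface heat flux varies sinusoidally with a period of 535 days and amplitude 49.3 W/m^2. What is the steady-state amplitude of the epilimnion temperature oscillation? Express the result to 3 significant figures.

Areal heat capacity C = ρc_p × D = 4.17×10^6 × 24.2 = 1.01×10^8 J m⁻² K⁻¹.
Angular frequency ω = 2π / T = 2π / 4.62×10^7 s = 1.36×10^-7 s⁻¹.
√((Cω)² + λ²) = √((13.7)² + 23.7²) = 27.4 W/(m²·K).
Amplitude A = F₀ / √((Cω)²+λ²) = 49.3 / 27.4 = 1.80 K.

1.80 K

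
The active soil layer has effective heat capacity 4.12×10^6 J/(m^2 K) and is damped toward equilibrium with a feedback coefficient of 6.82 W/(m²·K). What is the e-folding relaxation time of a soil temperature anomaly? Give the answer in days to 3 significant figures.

Areal heat capacity C = 4.12×10^6 J/(m^2 K) (given).
Relaxation time τ = C / λ = 4.12×10^6 / 6.82 = 6.04×10^5 s.
In days: 6.04×10^5 s / (86400 s/day) = 6.99 days.

6.99 days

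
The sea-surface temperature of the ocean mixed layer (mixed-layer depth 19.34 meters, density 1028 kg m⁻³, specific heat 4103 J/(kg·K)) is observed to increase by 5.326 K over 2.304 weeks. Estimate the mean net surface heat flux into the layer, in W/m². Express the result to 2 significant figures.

310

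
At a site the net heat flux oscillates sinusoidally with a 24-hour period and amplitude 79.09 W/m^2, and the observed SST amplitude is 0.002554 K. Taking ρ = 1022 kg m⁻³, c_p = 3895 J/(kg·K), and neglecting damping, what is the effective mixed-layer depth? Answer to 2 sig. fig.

110 m

ω = 2π / 86400 s = 7.27×10^-5 s⁻¹.
Required C = F₀ / (A ω) = 79.09 / (0.002554 × 7.27×10^-5) = 4.26×10^8 J/(m²·K).
D = C / (ρ c_p) = 4.26×10^8 / (1022 × 3895) = 107 m.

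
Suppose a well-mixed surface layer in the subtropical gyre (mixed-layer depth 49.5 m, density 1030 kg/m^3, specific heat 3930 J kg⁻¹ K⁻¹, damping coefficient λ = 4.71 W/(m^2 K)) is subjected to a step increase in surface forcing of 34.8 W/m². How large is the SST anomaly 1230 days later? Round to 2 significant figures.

Areal heat capacity C = ρ c_p D = 1030 × 3930 × 49.5 = 2.00×10^8 J m⁻² K⁻¹.
τ = C / λ = 2.00×10^8 / 4.71 = 4.25×10^7 s.
Equilibrium anomaly ΔT_eq = F / λ = 34.8 / 4.71 = 7.39 K.
t = 1230 days = 1.06×10^8 s, so t/τ = 2.50.
ΔT(t) = ΔT_eq (1 − e^(−t/τ)) = 7.39 × (1 − e^−2.50) = 6.78 K.

6.8 K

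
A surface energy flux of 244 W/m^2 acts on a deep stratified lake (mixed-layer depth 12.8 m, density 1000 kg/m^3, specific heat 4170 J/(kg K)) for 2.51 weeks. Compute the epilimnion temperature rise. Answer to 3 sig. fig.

Areal heat capacity C = ρ c_p D = 1000 × 4170 × 12.8 = 5.34×10^7 J/(m^2 K).
Net heat input Q = F Δt = 244 × (2.51 weeks × 6.048×10^5 s/week) = 3.70×10^8 J/m².
ΔT = Q / C = 3.70×10^8 / 5.34×10^7 = 6.94 K.

6.94 K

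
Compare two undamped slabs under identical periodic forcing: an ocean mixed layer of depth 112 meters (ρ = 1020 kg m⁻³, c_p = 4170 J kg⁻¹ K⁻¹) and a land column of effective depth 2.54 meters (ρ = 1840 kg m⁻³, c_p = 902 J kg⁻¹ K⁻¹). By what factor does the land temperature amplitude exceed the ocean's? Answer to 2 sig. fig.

C_ocean = 1020 × 4170 × 112 = 4.76×10^8 J/(m²·K).
C_land = 1840 × 902 × 2.54 = 4.22×10^6 J/(m²·K).
Undamped amplitude ∝ 1/C, so A_land/A_ocean = C_ocean/C_land = 113.

110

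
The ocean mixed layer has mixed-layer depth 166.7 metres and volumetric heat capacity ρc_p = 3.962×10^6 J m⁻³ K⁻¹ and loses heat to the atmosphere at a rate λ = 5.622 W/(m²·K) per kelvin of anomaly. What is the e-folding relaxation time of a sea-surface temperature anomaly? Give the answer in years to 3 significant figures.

Areal heat capacity C = ρc_p × D = 3.962×10^6 × 166.7 = 6.60×10^8 J/(m²·K).
Relaxation time τ = C / λ = 6.60×10^8 / 5.622 = 1.17×10^8 s.
In years: 1.17×10^8 s / (3.156×10^7 s/year) = 3.72 years.

3.72 years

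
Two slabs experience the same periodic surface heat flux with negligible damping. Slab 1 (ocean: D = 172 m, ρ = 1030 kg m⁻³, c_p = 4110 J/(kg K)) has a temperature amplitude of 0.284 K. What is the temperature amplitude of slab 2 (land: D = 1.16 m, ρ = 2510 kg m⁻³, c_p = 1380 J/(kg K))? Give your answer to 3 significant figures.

51.5 K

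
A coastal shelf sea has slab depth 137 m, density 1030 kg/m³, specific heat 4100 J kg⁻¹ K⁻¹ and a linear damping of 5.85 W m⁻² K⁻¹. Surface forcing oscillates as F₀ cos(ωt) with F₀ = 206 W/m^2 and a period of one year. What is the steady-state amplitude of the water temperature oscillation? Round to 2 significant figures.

1.8 K

Areal heat capacity C = ρ c_p D = 1030 × 4100 × 137 = 5.79×10^8 J/(m^2 K).
Angular frequency ω = 2π / T = 2π / 3.15×10^7 s = 1.99×10^-7 s⁻¹.
√((Cω)² + λ²) = √((115)² + 5.85²) = 115 W/(m²·K).
Amplitude A = F₀ / √((Cω)²+λ²) = 206 / 115 = 1.78 K.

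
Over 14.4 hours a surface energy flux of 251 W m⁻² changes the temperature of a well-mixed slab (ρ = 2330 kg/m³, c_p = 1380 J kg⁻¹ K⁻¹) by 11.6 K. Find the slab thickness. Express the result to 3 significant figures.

0.349 m

Heat input Q = F Δt = 251 × 51800 s = 1.30×10^7 J/m².
Required areal heat capacity C = Q / ΔT = 1.12×10^6 J/(m²·K).
Depth D = C / (ρ c_p) = 1.12×10^6 / (2330 × 1380) = 0.349 m.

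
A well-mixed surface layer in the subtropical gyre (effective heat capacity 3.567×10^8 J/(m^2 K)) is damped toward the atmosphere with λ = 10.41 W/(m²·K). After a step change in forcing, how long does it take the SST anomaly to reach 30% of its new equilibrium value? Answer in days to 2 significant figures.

140 days

Areal heat capacity C = 3.567×10^8 J/(m^2 K) (given).
τ = C / λ = 3.57×10^8 / 10.41 = 3.43×10^7 s.
Fraction reached: 1 − e^(−t/τ) = 0.30 ⇒ t = −τ ln(1 − 0.30) = τ × 0.357.
t = 1.22×10^7 s = 141 days.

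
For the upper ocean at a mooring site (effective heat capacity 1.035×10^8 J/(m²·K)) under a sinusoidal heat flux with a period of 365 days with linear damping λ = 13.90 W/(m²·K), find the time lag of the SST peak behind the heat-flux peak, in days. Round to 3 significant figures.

56.8 days

Areal heat capacity C = 1.035×10^8 J/(m²·K) (given).
ω = 2π / 3.15×10^7 s = 1.99×10^-7 s⁻¹.
Phase lag φ = arctan(Cω/λ) = arctan(20.6/13.90) = 0.978 rad.
Time lag = φ / ω = 0.978 / 1.99×10^-7 = 4.91×10^6 s = 56.8 days.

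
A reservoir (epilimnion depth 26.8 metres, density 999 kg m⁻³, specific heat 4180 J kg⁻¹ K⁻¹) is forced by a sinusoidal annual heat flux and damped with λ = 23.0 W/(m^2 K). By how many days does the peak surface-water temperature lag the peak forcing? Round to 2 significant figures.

45 days

Areal heat capacity C = ρ c_p D = 999 × 4180 × 26.8 = 1.12×10^8 J/(m²·K).
ω = 2π / 3.15×10^7 s = 1.99×10^-7 s⁻¹.
Phase lag φ = arctan(Cω/λ) = arctan(22.3/23.0) = 0.770 rad.
Time lag = φ / ω = 0.770 / 1.99×10^-7 = 3.86×10^6 s = 44.7 days.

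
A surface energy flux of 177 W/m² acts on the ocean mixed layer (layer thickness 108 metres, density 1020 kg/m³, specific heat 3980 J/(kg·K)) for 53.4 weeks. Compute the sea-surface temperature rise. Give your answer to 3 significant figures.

Areal heat capacity C = ρ c_p D = 1020 × 3980 × 108 = 4.38×10^8 J/(m^2 K).
Net heat input Q = F Δt = 177 × (53.4 weeks × 6.048×10^5 s/week) = 5.72×10^9 J/m².
ΔT = Q / C = 5.72×10^9 / 4.38×10^8 = 13.0 K.

13.0 K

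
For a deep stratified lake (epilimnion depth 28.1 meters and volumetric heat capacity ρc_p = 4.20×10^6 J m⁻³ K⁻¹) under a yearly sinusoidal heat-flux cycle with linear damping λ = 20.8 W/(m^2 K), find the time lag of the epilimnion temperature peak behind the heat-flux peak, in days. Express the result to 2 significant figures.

49 days

Areal heat capacity C = ρc_p × D = 4.20×10^6 × 28.1 = 1.18×10^8 J/(m^2 K).
ω = 2π / 3.15×10^7 s = 1.99×10^-7 s⁻¹.
Phase lag φ = arctan(Cω/λ) = arctan(23.5/20.8) = 0.847 rad.
Time lag = φ / ω = 0.847 / 1.99×10^-7 = 4.25×10^6 s = 49.2 days.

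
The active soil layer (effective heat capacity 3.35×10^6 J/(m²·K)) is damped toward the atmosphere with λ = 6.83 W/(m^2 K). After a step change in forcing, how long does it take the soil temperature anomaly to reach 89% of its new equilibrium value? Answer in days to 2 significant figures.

13 days

Areal heat capacity C = 3.35×10^6 J/(m²·K) (given).
τ = C / λ = 3.35×10^6 / 6.83 = 4.90×10^5 s.
Fraction reached: 1 − e^(−t/τ) = 0.89 ⇒ t = −τ ln(1 − 0.89) = τ × 2.21.
t = 1.08×10^6 s = 12.5 days.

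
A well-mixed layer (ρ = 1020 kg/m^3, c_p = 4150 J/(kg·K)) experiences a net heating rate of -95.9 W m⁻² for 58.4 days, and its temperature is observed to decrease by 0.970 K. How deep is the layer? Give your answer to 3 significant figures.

118 m

Heat input Q = F Δt = -95.9 × 5.05×10^6 s = -4.84×10^8 J/m².
Required areal heat capacity C = Q / ΔT = 4.99×10^8 J/(m²·K).
Depth D = C / (ρ c_p) = 4.99×10^8 / (1020 × 4150) = 118 m.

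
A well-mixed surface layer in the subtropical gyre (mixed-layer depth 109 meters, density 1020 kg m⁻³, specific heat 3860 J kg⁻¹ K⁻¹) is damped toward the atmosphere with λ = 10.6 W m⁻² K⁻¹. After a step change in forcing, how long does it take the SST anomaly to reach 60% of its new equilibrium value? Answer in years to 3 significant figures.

1.18 years

Areal heat capacity C = ρ c_p D = 1020 × 3860 × 109 = 4.29×10^8 J/(m²·K).
τ = C / λ = 4.29×10^8 / 10.6 = 4.05×10^7 s.
Fraction reached: 1 − e^(−t/τ) = 0.60 ⇒ t = −τ ln(1 − 0.60) = τ × 0.916.
t = 3.71×10^7 s = 1.18 years.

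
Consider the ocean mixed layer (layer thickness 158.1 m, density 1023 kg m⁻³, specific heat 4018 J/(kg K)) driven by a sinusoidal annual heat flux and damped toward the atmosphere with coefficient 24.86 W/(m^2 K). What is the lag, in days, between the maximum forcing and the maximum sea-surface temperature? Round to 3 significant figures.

Areal heat capacity C = ρ c_p D = 1023 × 4018 × 158.1 = 6.50×10^8 J/(m²·K).
ω = 2π / 3.15×10^7 s = 1.99×10^-7 s⁻¹.
Phase lag φ = arctan(Cω/λ) = arctan(129/24.86) = 1.38 rad.
Time lag = φ / ω = 1.38 / 1.99×10^-7 = 6.93×10^6 s = 80.2 days.

80.2 days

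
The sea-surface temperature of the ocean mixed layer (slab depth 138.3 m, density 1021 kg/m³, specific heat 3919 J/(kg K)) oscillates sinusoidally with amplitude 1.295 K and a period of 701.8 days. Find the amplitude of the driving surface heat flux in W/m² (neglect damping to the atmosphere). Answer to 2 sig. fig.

74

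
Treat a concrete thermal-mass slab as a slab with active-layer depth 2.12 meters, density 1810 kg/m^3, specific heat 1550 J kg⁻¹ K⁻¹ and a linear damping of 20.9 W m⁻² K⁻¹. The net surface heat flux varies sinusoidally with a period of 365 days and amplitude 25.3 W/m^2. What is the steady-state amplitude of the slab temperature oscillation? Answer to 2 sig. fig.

Areal heat capacity C = ρ c_p D = 1810 × 1550 × 2.12 = 5.95×10^6 J m⁻² K⁻¹.
Angular frequency ω = 2π / T = 2π / 3.15×10^7 s = 1.99×10^-7 s⁻¹.
√((Cω)² + λ²) = √((1.19)² + 20.9²) = 20.9 W/(m²·K).
Amplitude A = F₀ / √((Cω)²+λ²) = 25.3 / 20.9 = 1.21 K.

1.2 K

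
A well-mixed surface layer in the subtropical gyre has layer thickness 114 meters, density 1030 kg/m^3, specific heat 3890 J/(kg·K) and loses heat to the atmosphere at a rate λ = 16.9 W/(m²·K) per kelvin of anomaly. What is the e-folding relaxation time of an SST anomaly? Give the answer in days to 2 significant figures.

310 days

Areal heat capacity C = ρ c_p D = 1030 × 3890 × 114 = 4.57×10^8 J m⁻² K⁻¹.
Relaxation time τ = C / λ = 4.57×10^8 / 16.9 = 2.70×10^7 s.
In days: 2.70×10^7 s / (86400 s/day) = 313 days.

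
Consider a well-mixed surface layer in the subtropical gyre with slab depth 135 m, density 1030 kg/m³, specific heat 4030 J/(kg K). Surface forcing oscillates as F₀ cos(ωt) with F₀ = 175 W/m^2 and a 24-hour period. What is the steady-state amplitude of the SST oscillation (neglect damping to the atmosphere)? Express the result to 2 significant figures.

Areal heat capacity C = ρ c_p D = 1030 × 4030 × 135 = 5.60×10^8 J/(m²·K).
Angular frequency ω = 2π / T = 2π / 86400 s = 7.27×10^-5 s⁻¹.
Cω = 5.60×10^8 × 7.27×10^-5 = 40800 W/(m²·K).
Amplitude A = F₀ / (Cω) = 175 / 40800 = 0.00429 K.

0.0043 K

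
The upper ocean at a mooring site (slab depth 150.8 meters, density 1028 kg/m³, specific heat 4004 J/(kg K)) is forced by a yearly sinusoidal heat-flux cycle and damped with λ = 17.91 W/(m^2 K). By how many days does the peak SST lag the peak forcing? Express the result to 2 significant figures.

83 days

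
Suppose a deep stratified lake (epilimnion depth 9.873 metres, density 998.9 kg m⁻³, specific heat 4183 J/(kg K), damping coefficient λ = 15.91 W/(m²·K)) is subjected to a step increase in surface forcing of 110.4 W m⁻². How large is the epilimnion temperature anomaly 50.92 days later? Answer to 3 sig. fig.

Areal heat capacity C = ρ c_p D = 998.9 × 4183 × 9.873 = 4.13×10^7 J/(m^2 K).
τ = C / λ = 4.13×10^7 / 15.91 = 2.59×10^6 s.
Equilibrium anomaly ΔT_eq = F / λ = 110.4 / 15.91 = 6.94 K.
t = 50.92 days = 4.40×10^6 s, so t/τ = 1.70.
ΔT(t) = ΔT_eq (1 − e^(−t/τ)) = 6.94 × (1 − e^−1.70) = 5.67 K.

5.67 K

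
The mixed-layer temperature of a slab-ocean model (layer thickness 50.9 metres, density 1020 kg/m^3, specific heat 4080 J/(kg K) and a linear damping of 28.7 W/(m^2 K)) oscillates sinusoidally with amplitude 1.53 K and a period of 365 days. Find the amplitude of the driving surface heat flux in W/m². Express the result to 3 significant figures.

Areal heat capacity C = ρ c_p D = 1020 × 4080 × 50.9 = 2.12×10^8 J/(m^2 K).
ω = 2π / 3.15×10^7 s = 1.99×10^-7 s⁻¹.
√((Cω)² + λ²) = √((42.2)² + 28.7²) = 51.0 W/(m²·K).
F₀ = A × √((Cω)²+λ²) = 1.53 × 51.0 = 78.1 W/m².

78.1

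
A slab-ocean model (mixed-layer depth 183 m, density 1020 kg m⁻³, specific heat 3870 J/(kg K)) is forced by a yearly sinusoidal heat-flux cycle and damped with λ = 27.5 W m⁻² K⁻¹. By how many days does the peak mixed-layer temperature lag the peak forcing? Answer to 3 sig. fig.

Areal heat capacity C = ρ c_p D = 1020 × 3870 × 183 = 7.22×10^8 J/(m^2 K).
ω = 2π / 3.15×10^7 s = 1.99×10^-7 s⁻¹.
Phase lag φ = arctan(Cω/λ) = arctan(144/27.5) = 1.38 rad.
Time lag = φ / ω = 1.38 / 1.99×10^-7 = 6.94×10^6 s = 80.3 days.

80.3 days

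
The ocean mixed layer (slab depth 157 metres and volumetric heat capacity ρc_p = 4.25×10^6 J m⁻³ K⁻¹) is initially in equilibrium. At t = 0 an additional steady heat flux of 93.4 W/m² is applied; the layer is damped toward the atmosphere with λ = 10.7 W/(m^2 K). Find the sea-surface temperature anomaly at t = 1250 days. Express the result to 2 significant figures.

Areal heat capacity C = ρc_p × D = 4.25×10^6 × 157 = 6.67×10^8 J/(m²·K).
τ = C / λ = 6.67×10^8 / 10.7 = 6.24×10^7 s.
Equilibrium anomaly ΔT_eq = F / λ = 93.4 / 10.7 = 8.73 K.
t = 1250 days = 1.08×10^8 s, so t/τ = 1.73.
ΔT(t) = ΔT_eq (1 − e^(−t/τ)) = 8.73 × (1 − e^−1.73) = 7.18 K.

7.2 K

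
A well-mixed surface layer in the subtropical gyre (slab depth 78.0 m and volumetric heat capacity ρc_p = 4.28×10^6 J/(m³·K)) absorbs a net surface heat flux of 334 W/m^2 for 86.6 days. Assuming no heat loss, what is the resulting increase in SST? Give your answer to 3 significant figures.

Areal heat capacity C = ρc_p × D = 4.28×10^6 × 78.0 = 3.34×10^8 J/(m^2 K).
Net heat input Q = F Δt = 334 × (86.6 days × 86400 s/day) = 2.50×10^9 J/m².
ΔT = Q / C = 2.50×10^9 / 3.34×10^8 = 7.49 K.

7.49 K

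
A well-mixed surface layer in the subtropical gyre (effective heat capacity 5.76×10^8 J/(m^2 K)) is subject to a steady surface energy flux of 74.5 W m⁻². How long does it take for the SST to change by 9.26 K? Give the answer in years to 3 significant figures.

Areal heat capacity C = 5.76×10^8 J/(m^2 K) (given).
Time required: Δt = C ΔT / F = 5.76×10^8 × 9.26 / 74.5 = 7.16×10^7 s.
In years: 7.16×10^7 s / (3.156×10^7 s/year) = 2.27 years.

2.27 years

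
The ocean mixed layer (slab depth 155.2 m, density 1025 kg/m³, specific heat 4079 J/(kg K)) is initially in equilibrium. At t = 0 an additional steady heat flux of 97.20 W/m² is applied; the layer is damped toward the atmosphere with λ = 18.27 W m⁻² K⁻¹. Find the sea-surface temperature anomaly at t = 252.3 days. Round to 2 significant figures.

Areal heat capacity C = ρ c_p D = 1025 × 4079 × 155.2 = 6.49×10^8 J/(m^2 K).
τ = C / λ = 6.49×10^8 / 18.27 = 3.55×10^7 s.
Equilibrium anomaly ΔT_eq = F / λ = 97.20 / 18.27 = 5.32 K.
t = 252.3 days = 2.18×10^7 s, so t/τ = 0.614.
ΔT(t) = ΔT_eq (1 − e^(−t/τ)) = 5.32 × (1 − e^−0.614) = 2.44 K.

2.4 K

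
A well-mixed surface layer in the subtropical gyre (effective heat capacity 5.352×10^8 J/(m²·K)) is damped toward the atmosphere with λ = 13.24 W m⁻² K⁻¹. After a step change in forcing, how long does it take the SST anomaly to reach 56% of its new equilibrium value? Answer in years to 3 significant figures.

Areal heat capacity C = 5.352×10^8 J/(m²·K) (given).
τ = C / λ = 5.35×10^8 / 13.24 = 4.04×10^7 s.
Fraction reached: 1 − e^(−t/τ) = 0.56 ⇒ t = −τ ln(1 − 0.56) = τ × 0.821.
t = 3.32×10^7 s = 1.05 years.

1.05 years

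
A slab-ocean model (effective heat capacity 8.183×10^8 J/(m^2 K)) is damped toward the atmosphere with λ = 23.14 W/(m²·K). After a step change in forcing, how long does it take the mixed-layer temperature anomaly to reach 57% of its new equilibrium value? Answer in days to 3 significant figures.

Areal heat capacity C = 8.183×10^8 J/(m^2 K) (given).
τ = C / λ = 8.18×10^8 / 23.14 = 3.54×10^7 s.
Fraction reached: 1 − e^(−t/τ) = 0.57 ⇒ t = −τ ln(1 − 0.57) = τ × 0.844.
t = 2.98×10^7 s = 345 days.

345 days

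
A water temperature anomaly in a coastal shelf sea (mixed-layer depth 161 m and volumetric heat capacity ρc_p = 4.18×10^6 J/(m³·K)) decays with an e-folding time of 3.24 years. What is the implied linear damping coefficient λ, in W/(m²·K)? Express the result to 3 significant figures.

Areal heat capacity C = ρc_p × D = 4.18×10^6 × 161 = 6.73×10^8 J/(m^2 K).
τ = 3.24 years = 1.02×10^8 s.
λ = C / τ = 6.73×10^8 / 1.02×10^8 = 6.58 W/(m²·K).

6.58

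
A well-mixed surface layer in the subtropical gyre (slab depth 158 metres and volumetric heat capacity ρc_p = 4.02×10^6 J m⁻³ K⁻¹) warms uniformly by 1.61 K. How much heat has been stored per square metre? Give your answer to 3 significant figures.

1.02×10^9

Areal heat capacity C = ρc_p × D = 4.02×10^6 × 158 = 6.35×10^8 J m⁻² K⁻¹.
ΔQ = C ΔT = 6.35×10^8 × 1.61 = 1.02×10^9 J/m².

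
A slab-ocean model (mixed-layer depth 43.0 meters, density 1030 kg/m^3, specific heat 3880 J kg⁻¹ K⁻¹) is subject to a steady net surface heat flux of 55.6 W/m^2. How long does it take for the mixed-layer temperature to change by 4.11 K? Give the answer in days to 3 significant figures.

147 days

Areal heat capacity C = ρ c_p D = 1030 × 3880 × 43.0 = 1.72×10^8 J/(m²·K).
Time required: Δt = C ΔT / F = 1.72×10^8 × 4.11 / 55.6 = 1.27×10^7 s.
In days: 1.27×10^7 s / (86400 s/day) = 147 days.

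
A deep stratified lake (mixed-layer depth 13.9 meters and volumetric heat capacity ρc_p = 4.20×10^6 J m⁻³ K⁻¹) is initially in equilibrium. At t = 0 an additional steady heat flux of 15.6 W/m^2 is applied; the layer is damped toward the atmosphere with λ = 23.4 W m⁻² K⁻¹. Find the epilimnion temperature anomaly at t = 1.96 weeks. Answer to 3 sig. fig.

0.252 K

Areal heat capacity C = ρc_p × D = 4.20×10^6 × 13.9 = 5.84×10^7 J/(m²·K).
τ = C / λ = 5.84×10^7 / 23.4 = 2.49×10^6 s.
Equilibrium anomaly ΔT_eq = F / λ = 15.6 / 23.4 = 0.667 K.
t = 1.96 weeks = 1.19×10^6 s, so t/τ = 0.475.
ΔT(t) = ΔT_eq (1 − e^(−t/τ)) = 0.667 × (1 − e^−0.475) = 0.252 K.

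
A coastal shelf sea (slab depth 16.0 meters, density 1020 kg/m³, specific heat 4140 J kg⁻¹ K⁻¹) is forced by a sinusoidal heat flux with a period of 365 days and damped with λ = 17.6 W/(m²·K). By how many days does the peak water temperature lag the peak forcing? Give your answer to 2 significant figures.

Areal heat capacity C = ρ c_p D = 1020 × 4140 × 16.0 = 6.76×10^7 J/(m²·K).
ω = 2π / 3.15×10^7 s = 1.99×10^-7 s⁻¹.
Phase lag φ = arctan(Cω/λ) = arctan(13.5/17.6) = 0.653 rad.
Time lag = φ / ω = 0.653 / 1.99×10^-7 = 3.28×10^6 s = 37.9 days.

38 days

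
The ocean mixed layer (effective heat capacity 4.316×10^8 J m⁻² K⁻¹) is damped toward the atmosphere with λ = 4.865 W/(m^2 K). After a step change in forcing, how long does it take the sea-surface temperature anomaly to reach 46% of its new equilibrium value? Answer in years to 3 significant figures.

1.73 years

Areal heat capacity C = 4.316×10^8 J m⁻² K⁻¹ (given).
τ = C / λ = 4.32×10^8 / 4.865 = 8.87×10^7 s.
Fraction reached: 1 − e^(−t/τ) = 0.46 ⇒ t = −τ ln(1 − 0.46) = τ × 0.616.
t = 5.47×10^7 s = 1.73 years.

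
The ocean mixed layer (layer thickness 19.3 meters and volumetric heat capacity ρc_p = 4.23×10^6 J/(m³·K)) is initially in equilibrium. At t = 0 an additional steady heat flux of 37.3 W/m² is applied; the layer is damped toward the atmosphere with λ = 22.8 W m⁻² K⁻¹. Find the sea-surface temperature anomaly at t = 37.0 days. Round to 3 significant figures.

0.966 K

Areal heat capacity C = ρc_p × D = 4.23×10^6 × 19.3 = 8.16×10^7 J/(m^2 K).
τ = C / λ = 8.16×10^7 / 22.8 = 3.58×10^6 s.
Equilibrium anomaly ΔT_eq = F / λ = 37.3 / 22.8 = 1.64 K.
t = 37.0 days = 3.20×10^6 s, so t/τ = 0.893.
ΔT(t) = ΔT_eq (1 − e^(−t/τ)) = 1.64 × (1 − e^−0.893) = 0.966 K.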